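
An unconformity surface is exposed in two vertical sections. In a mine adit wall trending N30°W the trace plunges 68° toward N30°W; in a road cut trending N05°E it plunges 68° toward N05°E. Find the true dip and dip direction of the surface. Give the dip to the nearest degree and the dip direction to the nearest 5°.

true dip 69°, dip direction 350°

Represent each trace as a vector plunging at its apparent dip toward its trend (east-north-up frame): v₁ = (-0.187, 0.324, -0.927), v₂ = (0.033, 0.373, -0.927).
The plane normal is n = v₁ × v₂ ∝ (-0.045, 0.204, 0.080).
tan δ = √(n_x²+n_y²)/n_z = 0.209/0.080, so δ = 68.9°.
Dip direction = azimuth of (n_x, n_y) = atan2(-0.045, 0.204) = 348°.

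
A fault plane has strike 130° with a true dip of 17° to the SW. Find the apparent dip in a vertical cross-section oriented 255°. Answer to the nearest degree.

14°

The strike is 130° and the section trends 255°; the acute angle between them is β = 55°.
tan(apparent dip) = tan 17° · sin 55° = 0.2504
α = arctan(0.2504) = 14.06°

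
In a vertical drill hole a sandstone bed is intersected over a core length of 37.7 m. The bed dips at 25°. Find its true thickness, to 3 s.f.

True thickness t = h · cos(dip) = 37.7 × cos 25°
t = 37.7 × 0.9063 = 34.168 m

34.2 m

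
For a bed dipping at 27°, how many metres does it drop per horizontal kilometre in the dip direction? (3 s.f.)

510 m

drop per km = 1000 × tan 27° = 1000 × 0.5095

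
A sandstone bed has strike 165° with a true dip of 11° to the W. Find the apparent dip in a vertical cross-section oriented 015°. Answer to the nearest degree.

The strike is 165° and the section trends 015°; the acute angle between them is β = 30°.
tan(apparent dip) = tan 11° · sin 30° = 0.0972
α = arctan(0.0972) = 5.55°

6°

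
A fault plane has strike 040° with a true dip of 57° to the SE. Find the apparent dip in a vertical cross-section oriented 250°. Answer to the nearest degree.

38°

The strike is 040° and the section trends 250°; the acute angle between them is β = 30°.
tan(apparent dip) = tan 57° · sin 30° = 0.7699
α = arctan(0.7699) = 37.59°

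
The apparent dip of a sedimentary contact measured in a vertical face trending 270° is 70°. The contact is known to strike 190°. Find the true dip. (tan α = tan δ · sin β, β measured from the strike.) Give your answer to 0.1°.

70.3°

β = acute angle between strike 190° and section 270° = 80°.
tan(true dip) = tan 70° / sin 80° = 2.7899
δ = arctan(2.7899) = 70.28°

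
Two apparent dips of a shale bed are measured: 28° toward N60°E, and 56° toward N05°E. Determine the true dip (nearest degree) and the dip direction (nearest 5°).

Each apparent-dip line lies in the plane. As unit vectors (x east, y north, z up), v₁ plunges 28°→N60°E and v₂ plunges 56°→N05°E.
Cross product v₁ × v₂ gives the pole to the plane: n ∝ (-0.104, 0.611, 0.404).
Dip δ = arctan(|n_h|/n_z) = arctan(0.620/0.404) = 56.9°.
The horizontal component of n points toward azimuth atan2(n_x, n_y) = 350°, the dip direction.

true dip 57°, dip direction 350°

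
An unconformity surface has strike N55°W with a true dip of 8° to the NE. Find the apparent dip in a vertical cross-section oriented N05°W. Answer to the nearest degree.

6°

The section lies 50° from the strike.
tan(apparent dip) = tan 8° · sin 50° = 0.1077
apparent dip = arctan 0.1077 = 6.14°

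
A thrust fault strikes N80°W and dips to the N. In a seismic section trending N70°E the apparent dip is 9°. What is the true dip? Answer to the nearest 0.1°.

The section is 30° from the strike.
tan δ = tan α / sin β = tan 9° / sin 30° = 0.1584 / 0.5000 = 0.3168
true dip = arctan 0.3168 = 17.58°

17.6°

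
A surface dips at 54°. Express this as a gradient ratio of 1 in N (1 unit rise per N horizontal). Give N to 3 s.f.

1 : N means tan θ = 1/N, so N = 1/tan 54° = 1/1.3764

1 in 0.727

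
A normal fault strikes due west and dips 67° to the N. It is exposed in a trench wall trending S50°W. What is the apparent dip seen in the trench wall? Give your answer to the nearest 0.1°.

The section lies 40° from the strike.
tan α = tan 67° × sin 40° = 2.3559 × 0.6428 = 1.5143
α = arctan(1.5143) = 56.56°

56.6°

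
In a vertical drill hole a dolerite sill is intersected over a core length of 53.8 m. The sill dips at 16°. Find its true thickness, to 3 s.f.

51.7 m

True thickness t = h · cos(dip) = 53.8 × cos 16°
t = 53.8 × 0.9613 = 51.716 m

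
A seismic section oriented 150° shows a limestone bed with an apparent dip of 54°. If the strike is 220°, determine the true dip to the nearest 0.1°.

55.7°

β = acute angle between strike 220° and section 150° = 70°.
tan(true dip) = tan 54° / sin 70° = 1.4647
true dip = arctan 1.4647 = 55.68°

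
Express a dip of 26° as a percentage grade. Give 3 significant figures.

grade % = 100 × tan 26° = 100 × 0.4877

48.8%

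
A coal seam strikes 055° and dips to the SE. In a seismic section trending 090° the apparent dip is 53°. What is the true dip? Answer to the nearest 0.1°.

β = acute angle between strike 055° and section 090° = 35°.
tan(true dip) = tan 53° / sin 35° = 2.3136
δ = arctan(2.3136) = 66.62°

66.6°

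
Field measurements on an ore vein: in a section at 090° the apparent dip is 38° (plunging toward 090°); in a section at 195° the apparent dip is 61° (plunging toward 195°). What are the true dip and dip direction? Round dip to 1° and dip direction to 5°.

true dip 66°, dip direction 160°

The two traces are lines in the plane: v₁ = (sin 90°·cos 38°, cos 90°·cos 38°, −sin 38°), v₂ = (sin 195°·cos 61°, cos 195°·cos 61°, −sin 61°).
Cross product v₁ × v₂ gives the pole to the plane: n ∝ (0.288, -0.766, 0.369).
True dip = arccos(n_z / |n|) = arccos(0.4108) = 65.7°.
The horizontal component of n points toward azimuth atan2(n_x, n_y) = 159°, the dip direction.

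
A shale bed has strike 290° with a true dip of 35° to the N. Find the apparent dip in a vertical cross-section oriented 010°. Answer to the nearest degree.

35°

Angle between strike (290°) and section (010°): β = 80°.
tan(apparent dip) = tan 35° · sin 80° = 0.6896
apparent dip = arctan 0.6896 = 34.59°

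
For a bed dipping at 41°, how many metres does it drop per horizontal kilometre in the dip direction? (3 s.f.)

drop per km = 1000 × tan 41° = 1000 × 0.8693

869 m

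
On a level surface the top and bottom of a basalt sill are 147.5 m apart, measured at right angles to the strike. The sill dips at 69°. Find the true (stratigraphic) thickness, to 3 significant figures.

True thickness t = w · sin(dip) = 147.5 × sin 69°
t = 147.5 × 0.9336 = 137.703 m

138 m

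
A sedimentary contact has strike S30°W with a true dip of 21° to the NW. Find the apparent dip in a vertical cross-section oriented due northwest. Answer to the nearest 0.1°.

20.3°

The section lies 75° from the strike.
tan α = tan 21° × sin 75° = 0.3839 × 0.9659 = 0.3708
α = arctan(0.3708) = 20.34°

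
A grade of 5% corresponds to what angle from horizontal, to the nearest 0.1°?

2.9°

tan θ = 5/100 = 0.0500
θ = arctan(0.0500) = 2.86°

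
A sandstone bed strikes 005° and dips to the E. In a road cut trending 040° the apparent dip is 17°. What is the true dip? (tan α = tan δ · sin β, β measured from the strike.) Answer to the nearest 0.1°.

β = acute angle between strike 005° and section 040° = 35°.
tan δ = tan α / sin β = tan 17° / sin 35° = 0.3057 / 0.5736 = 0.5330
δ = arctan(0.5330) = 28.06°

28.1°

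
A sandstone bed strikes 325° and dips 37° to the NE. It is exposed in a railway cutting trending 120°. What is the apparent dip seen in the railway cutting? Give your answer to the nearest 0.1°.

The strike is 325° and the section trends 120°; the acute angle between them is β = 25°.
tan(apparent dip) = tan 37° · sin 25° = 0.3185
α = arctan(0.3185) = 17.66°

17.7°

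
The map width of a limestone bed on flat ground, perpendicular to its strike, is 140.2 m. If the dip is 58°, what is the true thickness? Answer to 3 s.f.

119 m

True thickness t = w · sin(dip) = 140.2 × sin 58°
t = 140.2 × 0.8480 = 118.896 m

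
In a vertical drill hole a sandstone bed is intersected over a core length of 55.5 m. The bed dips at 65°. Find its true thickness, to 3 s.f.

23.5 m

True thickness t = h · cos(dip) = 55.5 × cos 65°
t = 55.5 × 0.4226 = 23.455 m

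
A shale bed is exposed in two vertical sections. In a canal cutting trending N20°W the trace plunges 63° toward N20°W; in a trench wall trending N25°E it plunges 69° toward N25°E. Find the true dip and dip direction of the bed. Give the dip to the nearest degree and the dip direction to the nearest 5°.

Represent each trace as a vector plunging at its apparent dip toward its trend (east-north-up frame): v₁ = (-0.155, 0.427, -0.891), v₂ = (0.151, 0.325, -0.934).
n = v₁ × v₂ = (0.109, 0.280, 0.115) (taken with n_z > 0).
Dip δ = arctan(|n_h|/n_z) = arctan(0.300/0.115) = 69.0°.
Dip direction = atan2(0.109, 0.280) = 21° (azimuth of n's horizontal projection).

true dip 69°, dip direction 020°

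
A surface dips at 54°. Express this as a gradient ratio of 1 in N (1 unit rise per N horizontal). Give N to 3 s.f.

1 : N means tan θ = 1/N, so N = 1/tan 54° = 1/1.3764

1 in 0.727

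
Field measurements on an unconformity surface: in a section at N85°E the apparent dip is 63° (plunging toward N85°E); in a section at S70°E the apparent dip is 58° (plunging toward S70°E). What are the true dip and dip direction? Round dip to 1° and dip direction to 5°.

The two traces are lines in the plane: v₁ = (sin 85°·cos 63°, cos 85°·cos 63°, −sin 63°), v₂ = (sin 110°·cos 58°, cos 110°·cos 58°, −sin 58°).
n = v₁ × v₂ = (0.195, 0.060, 0.102) (taken with n_z > 0).
Dip δ = arctan(|n_h|/n_z) = arctan(0.204/0.102) = 63.5°.
Dip direction = atan2(0.195, 0.060) = 73° (azimuth of n's horizontal projection).

true dip 64°, dip direction 075°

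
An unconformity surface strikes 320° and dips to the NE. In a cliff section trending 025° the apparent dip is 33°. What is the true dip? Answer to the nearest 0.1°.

35.6°

The section is 65° from the strike.
tan δ = tan α / sin β = tan 33° / sin 65° = 0.6494 / 0.9063 = 0.7165
true dip = arctan 0.7165 = 35.62°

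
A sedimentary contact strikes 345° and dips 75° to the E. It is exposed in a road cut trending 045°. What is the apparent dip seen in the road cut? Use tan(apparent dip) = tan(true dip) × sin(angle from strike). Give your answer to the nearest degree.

The strike is 345° and the section trends 045°; the acute angle between them is β = 60°.
tan α = tan 75° × sin 60° = 3.7321 × 0.8660 = 3.2321
apparent dip = arctan 3.2321 = 72.81°

73°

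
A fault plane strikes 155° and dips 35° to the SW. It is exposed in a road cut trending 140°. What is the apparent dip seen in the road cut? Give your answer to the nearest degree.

The section lies 15° from the strike.
tan(apparent dip) = tan 35° · sin 15° = 0.1812
apparent dip = arctan 0.1812 = 10.27°

10°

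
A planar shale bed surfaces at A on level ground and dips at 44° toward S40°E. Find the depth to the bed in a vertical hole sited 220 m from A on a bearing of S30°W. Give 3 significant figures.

72.7 m

The hole lies 70° from the dip direction, so the down-dip offset is 220 × cos 70° = 75.24 m.
Depth = down-dip offset × tan(dip) = 75.24 × tan 44° = 75.24 × 0.9657
Depth = 72.66 m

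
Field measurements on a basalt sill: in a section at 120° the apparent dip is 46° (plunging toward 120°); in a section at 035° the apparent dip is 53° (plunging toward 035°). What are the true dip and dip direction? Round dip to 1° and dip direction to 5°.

true dip 58°, dip direction 070°

The two traces are lines in the plane: v₁ = (sin 120°·cos 46°, cos 120°·cos 46°, −sin 46°), v₂ = (sin 35°·cos 53°, cos 35°·cos 53°, −sin 53°).
Cross product v₁ × v₂ gives the pole to the plane: n ∝ (0.632, 0.232, 0.416).
Dip δ = arctan(|n_h|/n_z) = arctan(0.673/0.416) = 58.3°.
Dip direction = azimuth of (n_x, n_y) = atan2(0.632, 0.232) = 70°.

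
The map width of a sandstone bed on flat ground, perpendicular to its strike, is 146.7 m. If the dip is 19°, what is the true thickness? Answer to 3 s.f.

47.8 m

True thickness t = w · sin(dip) = 146.7 × sin 19°
t = 146.7 × 0.3256 = 47.761 m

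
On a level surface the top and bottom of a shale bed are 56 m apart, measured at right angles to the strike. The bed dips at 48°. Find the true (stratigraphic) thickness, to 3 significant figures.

41.6 m

True thickness t = w · sin(dip) = 56 × sin 48°
t = 56 × 0.7431 = 41.616 m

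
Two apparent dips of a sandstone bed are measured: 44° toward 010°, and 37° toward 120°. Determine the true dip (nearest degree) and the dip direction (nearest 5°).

true dip 56°, dip direction 060°

Each apparent-dip line lies in the plane. As unit vectors (x east, y north, z up), v₁ plunges 44°→010° and v₂ plunges 37°→120°.
Cross product v₁ × v₂ gives the pole to the plane: n ∝ (0.704, 0.405, 0.540).
Dip δ = arctan(|n_h|/n_z) = arctan(0.812/0.540) = 56.4°.
The horizontal component of n points toward azimuth atan2(n_x, n_y) = 60°, the dip direction.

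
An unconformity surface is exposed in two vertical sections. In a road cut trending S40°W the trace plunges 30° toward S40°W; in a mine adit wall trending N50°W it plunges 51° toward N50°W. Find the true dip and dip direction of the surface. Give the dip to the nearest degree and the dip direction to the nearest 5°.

Represent each trace as a vector plunging at its apparent dip toward its trend (east-north-up frame): v₁ = (-0.557, -0.663, -0.500), v₂ = (-0.482, 0.405, -0.777).
n = v₁ × v₂ = (-0.718, 0.192, 0.545) (taken with n_z > 0).
Dip δ = arctan(|n_h|/n_z) = arctan(0.743/0.545) = 53.7°.
The horizontal component of n points toward azimuth atan2(n_x, n_y) = 285°, the dip direction.

true dip 54°, dip direction 285°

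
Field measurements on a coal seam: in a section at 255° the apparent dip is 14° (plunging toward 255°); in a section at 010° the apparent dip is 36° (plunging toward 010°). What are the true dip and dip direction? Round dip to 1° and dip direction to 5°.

The two traces are lines in the plane: v₁ = (sin 255°·cos 14°, cos 255°·cos 14°, −sin 14°), v₂ = (sin 10°·cos 36°, cos 10°·cos 36°, −sin 36°).
Cross product v₁ × v₂ gives the pole to the plane: n ∝ (-0.340, 0.585, 0.711).
Dip δ = arctan(|n_h|/n_z) = arctan(0.677/0.711) = 43.6°.
Dip direction = atan2(-0.340, 0.585) = 330° (azimuth of n's horizontal projection).

true dip 44°, dip direction 330°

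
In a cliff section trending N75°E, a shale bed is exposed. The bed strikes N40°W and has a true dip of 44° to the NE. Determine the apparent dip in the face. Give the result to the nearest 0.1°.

The section lies 65° from the strike.
tan(apparent dip) = tan 44° · sin 65° = 0.8752
apparent dip = arctan 0.8752 = 41.19°

41.2°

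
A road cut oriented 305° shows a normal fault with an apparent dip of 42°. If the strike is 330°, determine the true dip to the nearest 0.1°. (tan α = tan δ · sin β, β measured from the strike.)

The section is 25° from the strike.
tan δ = tan α / sin β = tan 42° / sin 25° = 0.9004 / 0.4226 = 2.1305
true dip = arctan 2.1305 = 64.86°

64.9°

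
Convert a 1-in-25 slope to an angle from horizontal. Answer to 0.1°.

2.3°

tan θ = 1/25 = 0.0400
θ = arctan(0.0400) = 2.29°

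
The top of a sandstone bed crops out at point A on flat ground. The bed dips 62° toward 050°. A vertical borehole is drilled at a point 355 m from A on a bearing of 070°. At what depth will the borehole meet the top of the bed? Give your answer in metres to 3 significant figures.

627 m

The hole lies 20° from the dip direction, so the down-dip offset is 355 × cos 20° = 333.59 m.
Depth = down-dip offset × tan(dip) = 333.59 × tan 62° = 333.59 × 1.8807
Depth = 627.39 m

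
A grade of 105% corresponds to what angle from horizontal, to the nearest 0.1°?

tan θ = 105/100 = 1.0500
θ = arctan(1.0500) = 46.40°

46.4°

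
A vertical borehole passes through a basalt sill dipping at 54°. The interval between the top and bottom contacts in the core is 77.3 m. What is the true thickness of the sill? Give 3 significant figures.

True thickness t = h · cos(dip) = 77.3 × cos 54°
t = 77.3 × 0.5878 = 45.436 m

45.4 m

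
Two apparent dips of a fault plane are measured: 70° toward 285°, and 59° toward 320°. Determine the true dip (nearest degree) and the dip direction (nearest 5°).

The two traces are lines in the plane: v₁ = (sin 285°·cos 70°, cos 285°·cos 70°, −sin 70°), v₂ = (sin 320°·cos 59°, cos 320°·cos 59°, −sin 59°).
Cross product v₁ × v₂ gives the pole to the plane: n ∝ (-0.295, -0.028, 0.101).
Dip δ = arctan(|n_h|/n_z) = arctan(0.296/0.101) = 71.2°.
Dip direction = azimuth of (n_x, n_y) = atan2(-0.295, -0.028) = 265°.

true dip 71°, dip direction 265°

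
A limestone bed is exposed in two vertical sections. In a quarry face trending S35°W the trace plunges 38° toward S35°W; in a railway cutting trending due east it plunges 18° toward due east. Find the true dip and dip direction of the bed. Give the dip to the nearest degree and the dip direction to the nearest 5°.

true dip 51°, dip direction 165°

Each apparent-dip line lies in the plane. As unit vectors (x east, y north, z up), v₁ plunges 38°→S35°W and v₂ plunges 18°→due east.
The plane normal is n = v₁ × v₂ ∝ (0.199, -0.725, 0.614).
tan δ = √(n_x²+n_y²)/n_z = 0.752/0.614, so δ = 50.8°.
The horizontal component of n points toward azimuth atan2(n_x, n_y) = 165°, the dip direction.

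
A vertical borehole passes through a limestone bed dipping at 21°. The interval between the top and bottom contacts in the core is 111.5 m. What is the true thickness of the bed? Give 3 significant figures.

104 m

True thickness t = h · cos(dip) = 111.5 × cos 21°
t = 111.5 × 0.9336 = 104.094 m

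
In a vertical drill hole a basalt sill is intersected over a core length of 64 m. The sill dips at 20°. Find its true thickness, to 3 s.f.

60.1 m

True thickness t = h · cos(dip) = 64 × cos 20°
t = 64 × 0.9397 = 60.140 m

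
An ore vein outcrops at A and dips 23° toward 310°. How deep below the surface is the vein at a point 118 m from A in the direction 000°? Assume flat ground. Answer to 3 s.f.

The hole lies 50° from the dip direction, so the down-dip offset is 118 × cos 50° = 75.85 m.
Depth = down-dip offset × tan(dip) = 75.85 × tan 23° = 75.85 × 0.4245
Depth = 32.20 m

32.2 m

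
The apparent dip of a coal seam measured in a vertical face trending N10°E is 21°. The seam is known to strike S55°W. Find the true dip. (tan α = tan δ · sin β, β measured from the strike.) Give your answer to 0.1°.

28.5°

The section is 45° from the strike.
tan δ = tan α / sin β = tan 21° / sin 45° = 0.3839 / 0.7071 = 0.5429
δ = arctan(0.5429) = 28.50°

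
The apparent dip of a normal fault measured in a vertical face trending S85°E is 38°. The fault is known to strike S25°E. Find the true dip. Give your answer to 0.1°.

42.1°

β = acute angle between strike S25°E and section S85°E = 60°.
tan δ = tan α / sin β = tan 38° / sin 60° = 0.7813 / 0.8660 = 0.9022
true dip = arctan 0.9022 = 42.06°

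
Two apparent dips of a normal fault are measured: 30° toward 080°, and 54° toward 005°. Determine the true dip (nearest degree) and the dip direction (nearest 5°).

The two traces are lines in the plane: v₁ = (sin 80°·cos 30°, cos 80°·cos 30°, −sin 30°), v₂ = (sin 5°·cos 54°, cos 5°·cos 54°, −sin 54°).
n = v₁ × v₂ = (0.171, 0.664, 0.492) (taken with n_z > 0).
True dip = arccos(n_z / |n|) = arccos(0.5825) = 54.4°.
Dip direction = azimuth of (n_x, n_y) = atan2(0.171, 0.664) = 14°.

true dip 54°, dip direction 015°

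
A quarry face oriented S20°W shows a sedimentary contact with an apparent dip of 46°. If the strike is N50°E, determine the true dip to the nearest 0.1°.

The section is 30° from the strike.
tan(true dip) = tan 46° / sin 30° = 2.0711
true dip = arctan 2.0711 = 64.23°

64.2°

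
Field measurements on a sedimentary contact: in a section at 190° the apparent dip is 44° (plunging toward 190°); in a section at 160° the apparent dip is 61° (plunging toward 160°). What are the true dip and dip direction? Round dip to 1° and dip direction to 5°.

The two traces are lines in the plane: v₁ = (sin 190°·cos 44°, cos 190°·cos 44°, −sin 44°), v₂ = (sin 160°·cos 61°, cos 160°·cos 61°, −sin 61°).
Cross product v₁ × v₂ gives the pole to the plane: n ∝ (0.303, -0.224, 0.174).
Dip δ = arctan(|n_h|/n_z) = arctan(0.377/0.174) = 65.2°.
Dip direction = atan2(0.303, -0.224) = 127° (azimuth of n's horizontal projection).

true dip 65°, dip direction 125°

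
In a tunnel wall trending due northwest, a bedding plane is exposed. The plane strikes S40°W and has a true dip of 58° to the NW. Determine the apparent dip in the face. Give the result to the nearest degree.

58°

The section lies 85° from the strike.
tan(apparent dip) = tan 58° · sin 85° = 1.5942
α = arctan(1.5942) = 57.90°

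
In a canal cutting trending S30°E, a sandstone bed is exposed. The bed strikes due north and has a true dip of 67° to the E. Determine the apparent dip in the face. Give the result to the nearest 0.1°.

49.7°

The strike is due north and the section trends S30°E; the acute angle between them is β = 30°.
tan(apparent dip) = tan 67° · sin 30° = 1.1779
α = arctan(1.1779) = 49.67°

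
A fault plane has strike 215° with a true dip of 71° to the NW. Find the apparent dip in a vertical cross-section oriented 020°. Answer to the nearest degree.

37°

Angle between strike (215°) and section (020°): β = 15°.
tan(apparent dip) = tan 71° · sin 15° = 0.7517
apparent dip = arctan 0.7517 = 36.93°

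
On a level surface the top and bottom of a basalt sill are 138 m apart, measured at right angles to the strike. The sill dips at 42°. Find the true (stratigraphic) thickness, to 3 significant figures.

True thickness t = w · sin(dip) = 138 × sin 42°
t = 138 × 0.6691 = 92.340 m

92.3 m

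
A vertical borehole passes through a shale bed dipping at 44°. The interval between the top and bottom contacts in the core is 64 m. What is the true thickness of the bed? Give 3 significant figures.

True thickness t = h · cos(dip) = 64 × cos 44°
t = 64 × 0.7193 = 46.038 m

46.0 m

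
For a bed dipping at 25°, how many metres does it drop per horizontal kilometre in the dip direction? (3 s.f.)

466 m

drop per km = 1000 × tan 25° = 1000 × 0.4663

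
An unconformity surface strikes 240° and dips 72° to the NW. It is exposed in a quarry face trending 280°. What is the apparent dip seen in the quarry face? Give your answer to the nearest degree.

The section lies 40° from the strike.
tan α = tan 72° × sin 40° = 3.0777 × 0.6428 = 1.9783
α = arctan(1.9783) = 63.18°

63°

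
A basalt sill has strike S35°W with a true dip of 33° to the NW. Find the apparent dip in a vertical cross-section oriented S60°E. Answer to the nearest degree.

Angle between strike (S35°W) and section (S60°E): β = 85°.
tan(apparent dip) = tan 33° · sin 85° = 0.6469
α = arctan(0.6469) = 32.90°

33°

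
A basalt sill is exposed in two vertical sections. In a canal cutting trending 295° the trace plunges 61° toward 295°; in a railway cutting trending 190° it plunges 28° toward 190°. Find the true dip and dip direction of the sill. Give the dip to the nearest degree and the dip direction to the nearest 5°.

true dip 64°, dip direction 265°

The two traces are lines in the plane: v₁ = (sin 295°·cos 61°, cos 295°·cos 61°, −sin 61°), v₂ = (sin 190°·cos 28°, cos 190°·cos 28°, −sin 28°).
n = v₁ × v₂ = (-0.857, -0.072, 0.413) (taken with n_z > 0).
True dip = arccos(n_z / |n|) = arccos(0.4334) = 64.3°.
Dip direction = atan2(-0.857, -0.072) = 265° (azimuth of n's horizontal projection).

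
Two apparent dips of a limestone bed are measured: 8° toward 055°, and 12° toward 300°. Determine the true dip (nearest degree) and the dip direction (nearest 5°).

Represent each trace as a vector plunging at its apparent dip toward its trend (east-north-up frame): v₁ = (0.811, 0.568, -0.139), v₂ = (-0.847, 0.489, -0.208).
The plane normal is n = v₁ × v₂ ∝ (-0.050, 0.287, 0.878).
Dip δ = arctan(|n_h|/n_z) = arctan(0.291/0.878) = 18.3°.
The horizontal component of n points toward azimuth atan2(n_x, n_y) = 350°, the dip direction.

true dip 18°, dip direction 350°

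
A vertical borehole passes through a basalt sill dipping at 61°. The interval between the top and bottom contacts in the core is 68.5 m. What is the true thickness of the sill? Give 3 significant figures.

33.2 m

True thickness t = h · cos(dip) = 68.5 × cos 61°
t = 68.5 × 0.4848 = 33.209 m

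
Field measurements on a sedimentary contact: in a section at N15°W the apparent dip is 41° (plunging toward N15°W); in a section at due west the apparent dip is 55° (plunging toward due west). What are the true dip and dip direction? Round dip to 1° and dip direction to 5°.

true dip 57°, dip direction 290°

The two traces are lines in the plane: v₁ = (sin 345°·cos 41°, cos 345°·cos 41°, −sin 41°), v₂ = (sin 270°·cos 55°, cos 270°·cos 55°, −sin 55°).
Cross product v₁ × v₂ gives the pole to the plane: n ∝ (-0.597, 0.216, 0.418).
True dip = arccos(n_z / |n|) = arccos(0.5499) = 56.6°.
Dip direction = azimuth of (n_x, n_y) = atan2(-0.597, 0.216) = 290°.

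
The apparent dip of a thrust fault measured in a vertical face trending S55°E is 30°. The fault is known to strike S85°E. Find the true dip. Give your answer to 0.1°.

49.1°

β = acute angle between strike S85°E and section S55°E = 30°.
tan(true dip) = tan 30° / sin 30° = 1.1547
true dip = arctan 1.1547 = 49.11°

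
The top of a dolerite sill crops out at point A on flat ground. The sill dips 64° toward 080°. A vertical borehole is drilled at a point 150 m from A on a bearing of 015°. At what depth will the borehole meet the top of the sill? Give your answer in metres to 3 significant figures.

The hole lies 65° from the dip direction, so the down-dip offset is 150 × cos 65° = 63.39 m.
Depth = down-dip offset × tan(dip) = 63.39 × tan 64° = 63.39 × 2.0503
Depth = 129.97 m

130 m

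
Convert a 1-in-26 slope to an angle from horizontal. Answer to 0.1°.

tan θ = 1/26 = 0.0385
θ = arctan(0.0385) = 2.20°

2.2°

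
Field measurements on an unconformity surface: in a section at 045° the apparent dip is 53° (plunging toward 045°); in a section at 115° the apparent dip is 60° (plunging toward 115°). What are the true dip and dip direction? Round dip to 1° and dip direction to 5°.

true dip 62°, dip direction 090°

Represent each trace as a vector plunging at its apparent dip toward its trend (east-north-up frame): v₁ = (0.426, 0.426, -0.799), v₂ = (0.453, -0.211, -0.866).
Cross product v₁ × v₂ gives the pole to the plane: n ∝ (0.537, -0.007, 0.283).
True dip = arccos(n_z / |n|) = arccos(0.4657) = 62.2°.
The horizontal component of n points toward azimuth atan2(n_x, n_y) = 91°, the dip direction.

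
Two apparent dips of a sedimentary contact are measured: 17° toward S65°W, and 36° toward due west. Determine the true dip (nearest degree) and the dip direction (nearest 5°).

Represent each trace as a vector plunging at its apparent dip toward its trend (east-north-up frame): v₁ = (-0.867, -0.404, -0.292), v₂ = (-0.809, -0.000, -0.588).
n = v₁ × v₂ = (-0.238, 0.273, 0.327) (taken with n_z > 0).
Dip δ = arctan(|n_h|/n_z) = arctan(0.362/0.327) = 47.9°.
Dip direction = azimuth of (n_x, n_y) = atan2(-0.238, 0.273) = 319°.

true dip 48°, dip direction 320°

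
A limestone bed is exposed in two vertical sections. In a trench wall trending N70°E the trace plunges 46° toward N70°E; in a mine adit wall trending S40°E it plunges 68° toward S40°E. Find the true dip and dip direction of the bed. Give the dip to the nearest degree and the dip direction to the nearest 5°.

Represent each trace as a vector plunging at its apparent dip toward its trend (east-north-up frame): v₁ = (0.653, 0.238, -0.719), v₂ = (0.241, -0.287, -0.927).
The plane normal is n = v₁ × v₂ ∝ (0.427, -0.432, 0.245).
tan δ = √(n_x²+n_y²)/n_z = 0.607/0.245, so δ = 68.1°.
Dip direction = azimuth of (n_x, n_y) = atan2(0.427, -0.432) = 135°.

true dip 68°, dip direction 135°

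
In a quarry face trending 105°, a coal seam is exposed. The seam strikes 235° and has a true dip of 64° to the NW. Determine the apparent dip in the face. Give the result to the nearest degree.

The strike is 235° and the section trends 105°; the acute angle between them is β = 50°.
tan(apparent dip) = tan 64° · sin 50° = 1.5706
apparent dip = arctan 1.5706 = 57.52°

58°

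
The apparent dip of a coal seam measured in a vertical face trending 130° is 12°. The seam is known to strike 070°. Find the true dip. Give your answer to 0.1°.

13.8°

The section is 60° from the strike.
tan(true dip) = tan 12° / sin 60° = 0.2454
true dip = arctan 0.2454 = 13.79°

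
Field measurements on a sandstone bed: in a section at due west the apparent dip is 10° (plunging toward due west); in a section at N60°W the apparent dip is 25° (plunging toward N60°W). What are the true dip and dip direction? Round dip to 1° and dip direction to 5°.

true dip 33°, dip direction 345°

Each apparent-dip line lies in the plane. As unit vectors (x east, y north, z up), v₁ plunges 10°→due west and v₂ plunges 25°→N60°W.
n = v₁ × v₂ = (-0.079, 0.280, 0.446) (taken with n_z > 0).
True dip = arccos(n_z / |n|) = arccos(0.8379) = 33.1°.
Dip direction = atan2(-0.079, 0.280) = 344° (azimuth of n's horizontal projection).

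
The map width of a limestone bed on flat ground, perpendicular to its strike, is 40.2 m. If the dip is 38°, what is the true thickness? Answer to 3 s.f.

24.7 m

True thickness t = w · sin(dip) = 40.2 × sin 38°
t = 40.2 × 0.6157 = 24.750 m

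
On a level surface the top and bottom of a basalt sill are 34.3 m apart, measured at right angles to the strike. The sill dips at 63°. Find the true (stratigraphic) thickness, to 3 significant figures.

True thickness t = w · sin(dip) = 34.3 × sin 63°
t = 34.3 × 0.8910 = 30.562 m

30.6 m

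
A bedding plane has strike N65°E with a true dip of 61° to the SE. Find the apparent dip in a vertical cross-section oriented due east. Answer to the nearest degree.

The section lies 25° from the strike.
tan(apparent dip) = tan 61° · sin 25° = 0.7624
apparent dip = arctan 0.7624 = 37.32°

37°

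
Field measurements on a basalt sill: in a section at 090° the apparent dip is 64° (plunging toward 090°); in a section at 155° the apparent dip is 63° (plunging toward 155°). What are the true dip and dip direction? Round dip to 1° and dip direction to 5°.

true dip 67°, dip direction 120°

The two traces are lines in the plane: v₁ = (sin 90°·cos 64°, cos 90°·cos 64°, −sin 64°), v₂ = (sin 155°·cos 63°, cos 155°·cos 63°, −sin 63°).
n = v₁ × v₂ = (0.370, -0.218, 0.180) (taken with n_z > 0).
Dip δ = arctan(|n_h|/n_z) = arctan(0.429/0.180) = 67.2°.
Dip direction = azimuth of (n_x, n_y) = atan2(0.370, -0.218) = 121°.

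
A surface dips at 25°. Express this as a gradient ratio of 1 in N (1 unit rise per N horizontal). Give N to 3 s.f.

1 : N means tan θ = 1/N, so N = 1/tan 25° = 1/0.4663

1 in 2.14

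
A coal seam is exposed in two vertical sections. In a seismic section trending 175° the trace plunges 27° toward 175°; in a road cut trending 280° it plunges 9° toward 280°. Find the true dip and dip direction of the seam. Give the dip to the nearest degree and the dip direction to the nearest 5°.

true dip 31°, dip direction 205°

Represent each trace as a vector plunging at its apparent dip toward its trend (east-north-up frame): v₁ = (0.078, -0.888, -0.454), v₂ = (-0.973, 0.172, -0.156).
Cross product v₁ × v₂ gives the pole to the plane: n ∝ (-0.217, -0.454, 0.850).
tan δ = √(n_x²+n_y²)/n_z = 0.503/0.850, so δ = 30.6°.
Dip direction = azimuth of (n_x, n_y) = atan2(-0.217, -0.454) = 206°.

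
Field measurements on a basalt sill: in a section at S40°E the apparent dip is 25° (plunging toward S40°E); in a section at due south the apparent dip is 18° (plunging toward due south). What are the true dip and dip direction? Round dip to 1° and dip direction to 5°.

true dip 25°, dip direction 135°

Represent each trace as a vector plunging at its apparent dip toward its trend (east-north-up frame): v₁ = (0.583, -0.694, -0.423), v₂ = (0.000, -0.951, -0.309).
n = v₁ × v₂ = (0.187, -0.180, 0.554) (taken with n_z > 0).
tan δ = √(n_x²+n_y²)/n_z = 0.260/0.554, so δ = 25.1°.
Dip direction = azimuth of (n_x, n_y) = atan2(0.187, -0.180) = 134°.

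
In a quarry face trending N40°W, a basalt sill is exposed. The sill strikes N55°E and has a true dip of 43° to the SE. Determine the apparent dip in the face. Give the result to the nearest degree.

43°

The strike is N55°E and the section trends N40°W; the acute angle between them is β = 85°.
tan α = tan 43° × sin 85° = 0.9325 × 0.9962 = 0.9290
α = arctan(0.9290) = 42.89°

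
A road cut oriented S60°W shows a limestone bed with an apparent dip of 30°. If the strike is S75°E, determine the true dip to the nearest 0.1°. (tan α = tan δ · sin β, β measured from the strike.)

39.2°

The section is 45° from the strike.
tan δ = tan α / sin β = tan 30° / sin 45° = 0.5774 / 0.7071 = 0.8165
true dip = arctan 0.8165 = 39.23°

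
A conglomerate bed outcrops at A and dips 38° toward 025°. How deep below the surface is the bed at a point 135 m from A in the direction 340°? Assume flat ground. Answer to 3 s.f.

74.6 m

The hole lies 45° from the dip direction, so the down-dip offset is 135 × cos 45° = 95.46 m.
Depth = down-dip offset × tan(dip) = 95.46 × tan 38° = 95.46 × 0.7813
Depth = 74.58 m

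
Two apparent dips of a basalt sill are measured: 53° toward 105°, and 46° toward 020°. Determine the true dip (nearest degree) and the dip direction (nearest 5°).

true dip 58°, dip direction 070°

The two traces are lines in the plane: v₁ = (sin 105°·cos 53°, cos 105°·cos 53°, −sin 53°), v₂ = (sin 20°·cos 46°, cos 20°·cos 46°, −sin 46°).
The plane normal is n = v₁ × v₂ ∝ (0.633, 0.228, 0.416).
tan δ = √(n_x²+n_y²)/n_z = 0.673/0.416, so δ = 58.3°.
Dip direction = azimuth of (n_x, n_y) = atan2(0.633, 0.228) = 70°.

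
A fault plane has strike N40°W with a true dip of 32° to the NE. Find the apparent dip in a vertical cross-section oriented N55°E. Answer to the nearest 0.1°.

Angle between strike (N40°W) and section (N55°E): β = 85°.
tan α = tan 32° × sin 85° = 0.6249 × 0.9962 = 0.6225
α = arctan(0.6225) = 31.90°

31.9°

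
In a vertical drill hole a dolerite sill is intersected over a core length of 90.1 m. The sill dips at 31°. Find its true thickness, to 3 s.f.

True thickness t = h · cos(dip) = 90.1 × cos 31°
t = 90.1 × 0.8572 = 77.231 m

77.2 m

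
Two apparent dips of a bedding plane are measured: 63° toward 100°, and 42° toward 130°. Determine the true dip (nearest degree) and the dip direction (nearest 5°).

true dip 68°, dip direction 060°

Each apparent-dip line lies in the plane. As unit vectors (x east, y north, z up), v₁ plunges 63°→100° and v₂ plunges 42°→130°.
n = v₁ × v₂ = (0.373, 0.208, 0.169) (taken with n_z > 0).
True dip = arccos(n_z / |n|) = arccos(0.3674) = 68.4°.
The horizontal component of n points toward azimuth atan2(n_x, n_y) = 61°, the dip direction.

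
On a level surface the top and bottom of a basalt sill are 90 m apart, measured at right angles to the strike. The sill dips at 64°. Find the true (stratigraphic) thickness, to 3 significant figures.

True thickness t = w · sin(dip) = 90 × sin 64°
t = 90 × 0.8988 = 80.891 m

80.9 m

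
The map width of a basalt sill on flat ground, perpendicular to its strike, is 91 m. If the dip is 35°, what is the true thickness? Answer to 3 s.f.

True thickness t = w · sin(dip) = 91 × sin 35°
t = 91 × 0.5736 = 52.195 m

52.2 m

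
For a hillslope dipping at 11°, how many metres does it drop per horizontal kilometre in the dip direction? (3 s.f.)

194 m

drop per km = 1000 × tan 11° = 1000 × 0.1944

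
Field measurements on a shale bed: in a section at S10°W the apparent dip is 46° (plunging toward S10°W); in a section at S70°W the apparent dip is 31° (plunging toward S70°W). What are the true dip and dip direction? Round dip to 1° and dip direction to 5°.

true dip 46°, dip direction 195°

Each apparent-dip line lies in the plane. As unit vectors (x east, y north, z up), v₁ plunges 46°→S10°W and v₂ plunges 31°→S70°W.
The plane normal is n = v₁ × v₂ ∝ (-0.141, -0.517, 0.516).
True dip = arccos(n_z / |n|) = arccos(0.6931) = 46.1°.
Dip direction = atan2(-0.141, -0.517) = 195° (azimuth of n's horizontal projection).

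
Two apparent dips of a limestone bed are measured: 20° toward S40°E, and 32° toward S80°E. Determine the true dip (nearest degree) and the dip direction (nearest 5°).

true dip 33°, dip direction 085°

Represent each trace as a vector plunging at its apparent dip toward its trend (east-north-up frame): v₁ = (0.604, -0.720, -0.342), v₂ = (0.835, -0.147, -0.530).
The plane normal is n = v₁ × v₂ ∝ (0.331, 0.034, 0.512).
Dip δ = arctan(|n_h|/n_z) = arctan(0.333/0.512) = 33.0°.
The horizontal component of n points toward azimuth atan2(n_x, n_y) = 84°, the dip direction.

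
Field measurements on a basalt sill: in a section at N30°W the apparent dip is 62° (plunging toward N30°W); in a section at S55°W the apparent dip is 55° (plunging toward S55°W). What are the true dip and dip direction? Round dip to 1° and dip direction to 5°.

Each apparent-dip line lies in the plane. As unit vectors (x east, y north, z up), v₁ plunges 62°→N30°W and v₂ plunges 55°→S55°W.
n = v₁ × v₂ = (-0.624, 0.223, 0.268) (taken with n_z > 0).
Dip δ = arctan(|n_h|/n_z) = arctan(0.662/0.268) = 67.9°.
The horizontal component of n points toward azimuth atan2(n_x, n_y) = 290°, the dip direction.

true dip 68°, dip direction 290°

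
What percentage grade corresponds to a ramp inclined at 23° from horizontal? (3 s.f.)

42.4%

grade % = 100 × tan 23° = 100 × 0.4245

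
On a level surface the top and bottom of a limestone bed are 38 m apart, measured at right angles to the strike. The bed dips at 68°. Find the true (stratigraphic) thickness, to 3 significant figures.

True thickness t = w · sin(dip) = 38 × sin 68°
t = 38 × 0.9272 = 35.233 m

35.2 m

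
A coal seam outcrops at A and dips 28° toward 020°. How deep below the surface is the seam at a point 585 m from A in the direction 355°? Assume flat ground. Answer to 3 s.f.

The hole lies 25° from the dip direction, so the down-dip offset is 585 × cos 25° = 530.19 m.
Depth = down-dip offset × tan(dip) = 530.19 × tan 28° = 530.19 × 0.5317
Depth = 281.91 m

282 m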